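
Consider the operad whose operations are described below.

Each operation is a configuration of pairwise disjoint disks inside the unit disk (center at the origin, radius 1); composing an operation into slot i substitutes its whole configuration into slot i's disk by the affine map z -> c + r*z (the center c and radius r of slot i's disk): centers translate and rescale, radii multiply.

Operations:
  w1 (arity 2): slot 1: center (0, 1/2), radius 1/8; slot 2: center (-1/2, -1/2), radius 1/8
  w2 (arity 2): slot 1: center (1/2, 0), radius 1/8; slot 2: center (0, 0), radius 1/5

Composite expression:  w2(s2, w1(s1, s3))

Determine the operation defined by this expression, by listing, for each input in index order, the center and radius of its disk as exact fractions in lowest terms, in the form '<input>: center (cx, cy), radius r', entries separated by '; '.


s1: center (0, 1/10), radius 1/40; s2: center (1/2, 0), radius 1/8; s3: center (-1/10, -1/10), radius 1/40

Affine substitution under w2: radii multiply and s-centers shift.
input s2: applying the 1 nested substitution gives center (1/2, 0), radius 1/8
input s1: applying the 2 nested substitutions gives center (0, 1/10), radius 1/40
input s3: applying the 2 nested substitutions gives center (-1/10, -1/10), radius 1/40


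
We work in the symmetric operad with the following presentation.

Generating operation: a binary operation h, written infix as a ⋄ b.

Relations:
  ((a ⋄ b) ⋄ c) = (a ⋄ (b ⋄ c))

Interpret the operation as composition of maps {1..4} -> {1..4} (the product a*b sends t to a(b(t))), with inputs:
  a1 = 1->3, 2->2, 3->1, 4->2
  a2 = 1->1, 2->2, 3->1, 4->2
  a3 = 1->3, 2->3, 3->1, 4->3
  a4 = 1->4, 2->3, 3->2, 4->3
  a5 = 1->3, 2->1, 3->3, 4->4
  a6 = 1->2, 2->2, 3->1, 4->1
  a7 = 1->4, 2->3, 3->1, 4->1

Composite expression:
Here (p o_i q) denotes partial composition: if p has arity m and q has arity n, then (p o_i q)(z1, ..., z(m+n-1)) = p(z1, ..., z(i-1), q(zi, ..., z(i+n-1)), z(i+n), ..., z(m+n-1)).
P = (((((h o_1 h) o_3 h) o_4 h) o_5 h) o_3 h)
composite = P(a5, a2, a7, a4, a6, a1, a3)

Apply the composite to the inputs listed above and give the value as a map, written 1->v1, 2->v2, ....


1->3, 2->3, 3->3, 4->3


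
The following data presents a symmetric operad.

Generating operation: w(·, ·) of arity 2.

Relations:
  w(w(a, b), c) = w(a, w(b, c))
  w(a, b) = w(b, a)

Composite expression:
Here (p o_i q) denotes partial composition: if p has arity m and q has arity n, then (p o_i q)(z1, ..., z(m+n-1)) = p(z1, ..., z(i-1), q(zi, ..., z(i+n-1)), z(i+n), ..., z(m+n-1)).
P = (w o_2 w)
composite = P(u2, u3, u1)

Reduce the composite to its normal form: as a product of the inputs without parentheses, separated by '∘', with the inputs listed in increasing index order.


Reordering under w is free, so list the u-inputs canonically.
w(u3, u1) flattens to u3 ∘ u1
w(u2, w(u3, u1)) flattens to u2 ∘ u3 ∘ u1
commutativity sorts the factors: u1 ∘ u2 ∘ u3

u1 ∘ u2 ∘ u3


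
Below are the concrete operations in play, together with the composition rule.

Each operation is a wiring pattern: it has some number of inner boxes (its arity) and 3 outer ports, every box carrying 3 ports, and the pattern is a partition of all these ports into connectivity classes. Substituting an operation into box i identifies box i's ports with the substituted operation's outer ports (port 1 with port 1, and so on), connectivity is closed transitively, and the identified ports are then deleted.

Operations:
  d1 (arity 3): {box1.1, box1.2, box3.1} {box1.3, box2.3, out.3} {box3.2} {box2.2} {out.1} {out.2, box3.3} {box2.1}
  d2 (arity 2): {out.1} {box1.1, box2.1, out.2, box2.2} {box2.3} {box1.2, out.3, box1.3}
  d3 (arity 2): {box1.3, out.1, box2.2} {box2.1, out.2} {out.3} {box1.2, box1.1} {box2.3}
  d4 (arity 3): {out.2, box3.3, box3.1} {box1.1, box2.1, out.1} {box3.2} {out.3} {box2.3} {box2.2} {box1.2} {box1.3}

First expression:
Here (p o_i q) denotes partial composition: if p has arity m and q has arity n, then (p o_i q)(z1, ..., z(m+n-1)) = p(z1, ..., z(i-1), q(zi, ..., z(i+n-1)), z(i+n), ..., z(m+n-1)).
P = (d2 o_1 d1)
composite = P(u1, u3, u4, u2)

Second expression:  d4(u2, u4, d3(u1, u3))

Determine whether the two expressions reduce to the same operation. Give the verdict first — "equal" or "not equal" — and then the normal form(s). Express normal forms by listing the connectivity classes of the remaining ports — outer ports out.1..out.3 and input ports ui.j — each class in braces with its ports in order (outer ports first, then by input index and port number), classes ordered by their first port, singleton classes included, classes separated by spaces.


not equal; the first gives {out.1} {out.2, u2.1, u2.2} {out.3, u1.3, u3.3, u4.3} {u1.1, u1.2, u4.1} {u2.3} {u3.1} {u3.2} {u4.2} and the second {out.1, u2.1, u4.1} {out.2, u1.3, u3.2} {out.3} {u1.1, u1.2} {u2.2} {u2.3} {u3.1} {u3.3} {u4.2} {u4.3}

Normal form of the first expression: {out.1} {out.2, u2.1, u2.2} {out.3, u1.3, u3.3, u4.3} {u1.1, u1.2, u4.1} {u2.3} {u3.1} {u3.2} {u4.2}
Normal form of the second expression: {out.1, u2.1, u4.1} {out.2, u1.3, u3.2} {out.3} {u1.1, u1.2} {u2.2} {u2.3} {u3.1} {u3.3} {u4.2} {u4.3}
No match — not equal.


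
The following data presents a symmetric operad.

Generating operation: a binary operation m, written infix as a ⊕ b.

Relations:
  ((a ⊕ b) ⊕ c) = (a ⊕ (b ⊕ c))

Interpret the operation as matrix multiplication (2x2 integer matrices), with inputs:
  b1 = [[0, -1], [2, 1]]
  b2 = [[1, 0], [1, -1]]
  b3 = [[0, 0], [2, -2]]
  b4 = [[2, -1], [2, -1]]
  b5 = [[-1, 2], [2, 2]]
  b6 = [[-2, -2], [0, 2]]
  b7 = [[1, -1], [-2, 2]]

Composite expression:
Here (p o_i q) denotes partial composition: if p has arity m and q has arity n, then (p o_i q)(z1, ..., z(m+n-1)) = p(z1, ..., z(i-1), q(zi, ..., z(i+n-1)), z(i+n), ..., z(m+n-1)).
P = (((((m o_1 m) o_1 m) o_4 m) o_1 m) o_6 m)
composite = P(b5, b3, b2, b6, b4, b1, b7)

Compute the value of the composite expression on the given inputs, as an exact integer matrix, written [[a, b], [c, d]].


[[32, -32], [32, -32]]


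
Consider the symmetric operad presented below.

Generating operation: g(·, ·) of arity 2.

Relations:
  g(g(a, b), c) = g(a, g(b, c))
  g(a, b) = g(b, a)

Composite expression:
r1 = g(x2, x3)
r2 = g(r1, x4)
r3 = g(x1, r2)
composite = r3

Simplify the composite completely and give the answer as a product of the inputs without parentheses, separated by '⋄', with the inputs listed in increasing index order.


With g associative and commutative, the x-input set is all that matters.
g(x2, x3) spells out as x2 ⋄ x3
g(g(x2, x3), x4) spells out as x2 ⋄ x3 ⋄ x4
g(x1, g(g(x2, x3), x4)) spells out as x1 ⋄ x2 ⋄ x3 ⋄ x4
commutativity sorts the factors: x1 ⋄ x2 ⋄ x3 ⋄ x4

x1 ⋄ x2 ⋄ x3 ⋄ x4


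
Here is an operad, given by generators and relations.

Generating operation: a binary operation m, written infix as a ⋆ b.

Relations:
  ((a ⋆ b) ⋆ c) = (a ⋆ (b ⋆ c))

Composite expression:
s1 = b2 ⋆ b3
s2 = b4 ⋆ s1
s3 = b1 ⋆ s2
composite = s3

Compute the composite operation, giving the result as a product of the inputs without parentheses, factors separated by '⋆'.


b1 ⋆ b4 ⋆ b2 ⋆ b3


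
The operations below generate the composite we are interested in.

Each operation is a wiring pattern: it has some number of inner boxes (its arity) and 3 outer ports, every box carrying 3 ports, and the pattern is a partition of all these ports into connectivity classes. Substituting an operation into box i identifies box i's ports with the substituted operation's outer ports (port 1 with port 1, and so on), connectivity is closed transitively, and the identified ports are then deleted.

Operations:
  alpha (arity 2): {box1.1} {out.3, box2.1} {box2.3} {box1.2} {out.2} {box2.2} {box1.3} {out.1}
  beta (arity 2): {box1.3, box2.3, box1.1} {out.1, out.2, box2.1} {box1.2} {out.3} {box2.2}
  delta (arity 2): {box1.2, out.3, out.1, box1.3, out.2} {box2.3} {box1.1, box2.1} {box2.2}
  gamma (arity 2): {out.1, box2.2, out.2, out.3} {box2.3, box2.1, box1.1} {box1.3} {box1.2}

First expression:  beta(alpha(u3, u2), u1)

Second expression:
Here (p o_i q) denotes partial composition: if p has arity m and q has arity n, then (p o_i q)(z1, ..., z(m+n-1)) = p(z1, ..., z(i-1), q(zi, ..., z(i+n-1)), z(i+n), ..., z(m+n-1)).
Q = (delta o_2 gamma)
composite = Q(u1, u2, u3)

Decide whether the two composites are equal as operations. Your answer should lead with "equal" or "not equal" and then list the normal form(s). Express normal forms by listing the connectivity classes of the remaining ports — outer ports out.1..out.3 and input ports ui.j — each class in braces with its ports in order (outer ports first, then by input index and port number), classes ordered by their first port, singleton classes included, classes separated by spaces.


not equal: they reduce to {out.1, out.2, u1.1} {out.3} {u1.2} {u1.3, u2.1} {u2.2} {u2.3} {u3.1} {u3.2} {u3.3} and {out.1, out.2, out.3, u1.2, u1.3} {u1.1, u3.2} {u2.1, u3.1, u3.3} {u2.2} {u2.3}

The first composite normalizes to {out.1, out.2, u1.1} {out.3} {u1.2} {u1.3, u2.1} {u2.2} {u2.3} {u3.1} {u3.2} {u3.3}
The second composite normalizes to {out.1, out.2, out.3, u1.2, u1.3} {u1.1, u3.2} {u2.1, u3.1, u3.3} {u2.2} {u2.3}
They disagree, so not equal.


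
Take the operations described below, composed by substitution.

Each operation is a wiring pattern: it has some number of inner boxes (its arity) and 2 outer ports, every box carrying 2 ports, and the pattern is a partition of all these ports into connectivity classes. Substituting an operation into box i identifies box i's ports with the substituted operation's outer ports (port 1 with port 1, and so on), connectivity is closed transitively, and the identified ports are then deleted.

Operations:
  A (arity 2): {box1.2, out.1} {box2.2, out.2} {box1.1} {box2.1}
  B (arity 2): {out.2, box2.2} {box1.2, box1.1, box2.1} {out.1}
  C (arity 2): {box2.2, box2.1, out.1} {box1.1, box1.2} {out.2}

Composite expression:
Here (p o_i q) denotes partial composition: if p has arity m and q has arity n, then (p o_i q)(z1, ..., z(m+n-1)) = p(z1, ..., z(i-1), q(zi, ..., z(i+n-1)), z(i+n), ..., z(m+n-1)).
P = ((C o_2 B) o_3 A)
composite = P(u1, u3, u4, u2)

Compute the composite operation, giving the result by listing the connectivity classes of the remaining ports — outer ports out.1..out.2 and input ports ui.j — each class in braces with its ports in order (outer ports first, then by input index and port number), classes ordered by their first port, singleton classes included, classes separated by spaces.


After gluing at C, chains via deleted ports link the u-ports.
A over (u4, u2) gives {out.1, u4.2} {out.2, u2.2} {u2.1} {u4.1}, out.j being that stage's outer ports
B over (u3, u4, u2) gives {out.1} {out.2, u2.2} {u2.1} {u3.1, u3.2, u4.2} {u4.1}, out.j being that stage's outer ports
C over (u1, u3, u4, u2) gives {out.1, u2.2} {out.2} {u1.1, u1.2} {u2.1} {u3.1, u3.2, u4.2} {u4.1}, out.j being that stage's outer ports

{out.1, u2.2} {out.2} {u1.1, u1.2} {u2.1} {u3.1, u3.2, u4.2} {u4.1}


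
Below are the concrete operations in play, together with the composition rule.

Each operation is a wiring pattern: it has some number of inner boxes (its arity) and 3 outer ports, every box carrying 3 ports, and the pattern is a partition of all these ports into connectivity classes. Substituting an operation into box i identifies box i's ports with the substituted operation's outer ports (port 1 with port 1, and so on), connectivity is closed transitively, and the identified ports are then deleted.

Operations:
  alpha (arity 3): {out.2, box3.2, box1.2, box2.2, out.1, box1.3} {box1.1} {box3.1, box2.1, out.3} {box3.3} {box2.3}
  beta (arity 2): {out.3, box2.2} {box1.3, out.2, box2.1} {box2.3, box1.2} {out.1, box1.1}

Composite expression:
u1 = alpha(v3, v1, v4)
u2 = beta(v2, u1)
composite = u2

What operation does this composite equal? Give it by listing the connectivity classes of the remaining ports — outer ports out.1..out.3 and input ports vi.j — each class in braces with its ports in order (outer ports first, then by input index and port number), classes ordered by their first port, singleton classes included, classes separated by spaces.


Reachability decides: close wires over beta-identified ports.
after alpha, the pattern on (v3, v1, v4) reads {out.1, out.2, v1.2, v3.2, v3.3, v4.2} {out.3, v1.1, v4.1} {v1.3} {v3.1} {v4.3} (out.j = its outer ports)
after beta, the pattern on (v2, v3, v1, v4) reads {out.1, v2.1} {out.2, out.3, v1.2, v2.3, v3.2, v3.3, v4.2} {v1.1, v2.2, v4.1} {v1.3} {v3.1} {v4.3} (out.j = its outer ports)

{out.1, v2.1} {out.2, out.3, v1.2, v2.3, v3.2, v3.3, v4.2} {v1.1, v2.2, v4.1} {v1.3} {v3.1} {v4.3}


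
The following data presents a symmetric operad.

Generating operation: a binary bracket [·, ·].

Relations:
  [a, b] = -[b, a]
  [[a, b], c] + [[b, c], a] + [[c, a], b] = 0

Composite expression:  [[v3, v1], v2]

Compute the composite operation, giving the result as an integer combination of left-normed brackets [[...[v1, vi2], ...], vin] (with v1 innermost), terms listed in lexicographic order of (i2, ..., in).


-[[v1, v3], v2]

In the tensor algebra, words opening v1 carry the v1-anchored form.
Composite bracket: [[v3, v1], v2]
The bracket unfolds into 4 signed words via [a, b] = ab - ba (2^2 = 4).
Only words starting with v1 matter:
  sign of v1v3v2 is -1, so it contributes -[[v1, v3], v2]


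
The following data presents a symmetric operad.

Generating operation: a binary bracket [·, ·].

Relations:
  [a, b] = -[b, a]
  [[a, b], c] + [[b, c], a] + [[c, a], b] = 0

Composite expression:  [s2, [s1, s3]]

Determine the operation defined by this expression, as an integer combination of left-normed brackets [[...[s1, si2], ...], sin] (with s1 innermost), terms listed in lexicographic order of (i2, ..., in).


-[[s1, s3], s2]

A multilinear Lie element is pinned by s1-initial words (s1 innermost).
Composite bracket: [s2, [s1, s3]]
The bracket unfolds into 4 signed words via [a, b] = ab - ba (2^2 = 4).
Keep just the words that open with s1:
  word s1s3s2 has sign -1, contributing -[[s1, s3], s2]


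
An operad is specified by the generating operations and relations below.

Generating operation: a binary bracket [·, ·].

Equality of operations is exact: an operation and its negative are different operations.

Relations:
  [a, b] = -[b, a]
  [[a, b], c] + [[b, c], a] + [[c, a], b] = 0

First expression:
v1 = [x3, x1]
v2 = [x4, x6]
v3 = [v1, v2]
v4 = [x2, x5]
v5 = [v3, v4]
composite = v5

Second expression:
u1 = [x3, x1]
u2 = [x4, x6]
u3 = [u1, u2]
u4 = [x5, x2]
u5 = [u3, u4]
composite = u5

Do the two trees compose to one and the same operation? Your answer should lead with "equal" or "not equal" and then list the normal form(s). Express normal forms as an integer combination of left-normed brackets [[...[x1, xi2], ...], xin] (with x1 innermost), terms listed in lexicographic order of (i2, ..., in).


not equal; first: -[[[[[x1, x3], x4], x6], x2], x5] + [[[[[x1, x3], x4], x6], x5], x2] + [[[[[x1, x3], x6], x4], x2], x5] - [[[[[x1, x3], x6], x4], x5], x2]; second: [[[[[x1, x3], x4], x6], x2], x5] - [[[[[x1, x3], x4], x6], x5], x2] - [[[[[x1, x3], x6], x4], x2], x5] + [[[[[x1, x3], x6], x4], x5], x2]

Reducing the first expression gives -[[[[[x1, x3], x4], x6], x2], x5] + [[[[[x1, x3], x4], x6], x5], x2] + [[[[[x1, x3], x6], x4], x2], x5] - [[[[[x1, x3], x6], x4], x5], x2]
Reducing the second expression gives [[[[[x1, x3], x4], x6], x2], x5] - [[[[[x1, x3], x4], x6], x5], x2] - [[[[[x1, x3], x6], x4], x2], x5] + [[[[[x1, x3], x6], x4], x5], x2]
The normal forms differ: not equal.


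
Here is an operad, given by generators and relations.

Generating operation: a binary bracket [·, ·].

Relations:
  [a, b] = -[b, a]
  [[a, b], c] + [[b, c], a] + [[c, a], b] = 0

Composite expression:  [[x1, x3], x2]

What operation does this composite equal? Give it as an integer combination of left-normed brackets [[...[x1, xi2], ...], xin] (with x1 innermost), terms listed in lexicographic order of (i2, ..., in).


In the tensor algebra, words opening x1 carry the x1-anchored form.
Composite bracket: [[x1, x3], x2]
Each bracket splits as ab - ba, giving 4 signed words (2^2 = 4).
Collect the words opening with x1:
  x1x3x2 (sign +1) contributes +[[x1, x3], x2]

[[x1, x3], x2]


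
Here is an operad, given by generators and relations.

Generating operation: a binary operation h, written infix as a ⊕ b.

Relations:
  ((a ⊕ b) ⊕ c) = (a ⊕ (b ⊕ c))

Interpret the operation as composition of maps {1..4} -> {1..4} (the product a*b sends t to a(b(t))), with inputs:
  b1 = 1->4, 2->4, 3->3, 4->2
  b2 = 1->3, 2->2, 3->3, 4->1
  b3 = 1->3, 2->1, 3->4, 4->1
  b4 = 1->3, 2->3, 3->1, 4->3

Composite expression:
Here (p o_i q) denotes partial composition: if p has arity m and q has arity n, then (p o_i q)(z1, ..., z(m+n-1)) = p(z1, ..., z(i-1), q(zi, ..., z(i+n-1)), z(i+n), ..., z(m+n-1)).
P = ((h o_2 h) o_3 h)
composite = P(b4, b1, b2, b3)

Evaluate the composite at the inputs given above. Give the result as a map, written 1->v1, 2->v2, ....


1->1, 2->1, 3->3, 4->1


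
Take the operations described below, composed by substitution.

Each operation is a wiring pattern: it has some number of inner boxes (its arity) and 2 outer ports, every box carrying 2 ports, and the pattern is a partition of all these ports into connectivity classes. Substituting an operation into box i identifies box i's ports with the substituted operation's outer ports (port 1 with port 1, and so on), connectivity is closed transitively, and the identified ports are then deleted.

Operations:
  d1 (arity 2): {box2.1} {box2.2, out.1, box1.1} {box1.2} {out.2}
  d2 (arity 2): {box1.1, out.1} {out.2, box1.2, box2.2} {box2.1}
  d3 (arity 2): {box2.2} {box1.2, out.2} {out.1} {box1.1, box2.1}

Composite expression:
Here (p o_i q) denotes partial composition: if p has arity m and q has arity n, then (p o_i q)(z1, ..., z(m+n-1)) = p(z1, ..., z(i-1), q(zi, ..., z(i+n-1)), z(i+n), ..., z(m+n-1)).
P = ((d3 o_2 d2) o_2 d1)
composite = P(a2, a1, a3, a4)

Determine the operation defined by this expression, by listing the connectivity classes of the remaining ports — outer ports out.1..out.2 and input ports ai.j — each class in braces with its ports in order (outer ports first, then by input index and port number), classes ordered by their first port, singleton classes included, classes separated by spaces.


{out.1} {out.2, a2.2} {a1.1, a2.1, a3.2} {a1.2} {a3.1} {a4.1} {a4.2}

Treat the ports identified at d3 as solder joints: merge, then drop.
composing d1 on (a1, a3), with out.j its own outer ports: {out.1, a1.1, a3.2} {out.2} {a1.2} {a3.1}
composing d2 on (a1, a3, a4), with out.j its own outer ports: {out.1, a1.1, a3.2} {out.2, a4.2} {a1.2} {a3.1} {a4.1}
composing d3 on (a2, a1, a3, a4), with out.j its own outer ports: {out.1} {out.2, a2.2} {a1.1, a2.1, a3.2} {a1.2} {a3.1} {a4.1} {a4.2}


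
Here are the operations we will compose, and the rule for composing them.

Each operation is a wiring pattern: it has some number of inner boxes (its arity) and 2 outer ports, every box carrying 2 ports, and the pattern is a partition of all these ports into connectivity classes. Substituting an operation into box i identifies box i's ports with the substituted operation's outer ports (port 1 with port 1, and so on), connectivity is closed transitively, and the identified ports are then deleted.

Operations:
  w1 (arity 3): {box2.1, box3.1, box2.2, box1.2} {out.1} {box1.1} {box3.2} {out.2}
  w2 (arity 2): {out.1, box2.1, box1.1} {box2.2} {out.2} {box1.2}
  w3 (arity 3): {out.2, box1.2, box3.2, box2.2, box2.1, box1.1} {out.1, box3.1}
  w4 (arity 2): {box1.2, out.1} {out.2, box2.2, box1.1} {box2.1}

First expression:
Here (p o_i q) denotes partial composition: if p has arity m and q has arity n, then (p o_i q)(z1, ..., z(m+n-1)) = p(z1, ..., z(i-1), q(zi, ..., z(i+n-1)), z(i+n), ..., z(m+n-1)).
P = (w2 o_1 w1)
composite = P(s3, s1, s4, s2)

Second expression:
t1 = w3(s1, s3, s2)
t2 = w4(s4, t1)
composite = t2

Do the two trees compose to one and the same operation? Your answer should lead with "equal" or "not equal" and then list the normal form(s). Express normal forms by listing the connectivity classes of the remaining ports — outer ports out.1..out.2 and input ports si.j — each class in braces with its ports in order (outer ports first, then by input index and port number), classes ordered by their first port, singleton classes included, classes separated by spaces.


Normal form of the first expression: {out.1, s2.1} {out.2} {s1.1, s1.2, s3.2, s4.1} {s2.2} {s3.1} {s4.2}
Normal form of the second expression: {out.1, s4.2} {out.2, s1.1, s1.2, s2.2, s3.1, s3.2, s4.1} {s2.1}
Distinct normal forms: not equal.

not equal: they reduce to {out.1, s2.1} {out.2} {s1.1, s1.2, s3.2, s4.1} {s2.2} {s3.1} {s4.2} and {out.1, s4.2} {out.2, s1.1, s1.2, s2.2, s3.1, s3.2, s4.1} {s2.1}


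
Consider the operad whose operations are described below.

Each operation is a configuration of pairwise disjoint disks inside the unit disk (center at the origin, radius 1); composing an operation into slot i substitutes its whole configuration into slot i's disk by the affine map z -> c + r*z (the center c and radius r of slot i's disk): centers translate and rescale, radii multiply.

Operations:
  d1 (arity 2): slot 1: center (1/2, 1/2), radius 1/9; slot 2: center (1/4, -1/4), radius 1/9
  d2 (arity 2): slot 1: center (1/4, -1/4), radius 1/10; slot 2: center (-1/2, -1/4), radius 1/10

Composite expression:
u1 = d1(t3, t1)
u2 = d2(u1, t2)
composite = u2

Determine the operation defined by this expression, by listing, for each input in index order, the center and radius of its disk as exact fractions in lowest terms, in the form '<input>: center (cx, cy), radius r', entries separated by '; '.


t1: center (11/40, -11/40), radius 1/90; t2: center (-1/2, -1/4), radius 1/10; t3: center (3/10, -1/5), radius 1/90

Follow each t-input down from d2: c' goes to c + r*c', radius to r*r'.
input t3: applying the 2 nested substitutions gives center (3/10, -1/5), radius 1/90
input t1: applying the 2 nested substitutions gives center (11/40, -11/40), radius 1/90
input t2: applying the 1 nested substitution gives center (-1/2, -1/4), radius 1/10


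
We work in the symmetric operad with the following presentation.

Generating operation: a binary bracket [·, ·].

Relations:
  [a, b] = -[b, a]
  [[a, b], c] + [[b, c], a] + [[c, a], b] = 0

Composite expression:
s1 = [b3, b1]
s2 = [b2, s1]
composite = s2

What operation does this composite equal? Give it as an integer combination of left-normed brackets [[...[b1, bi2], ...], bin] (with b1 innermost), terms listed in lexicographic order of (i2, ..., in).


[[b1, b3], b2]

In the tensor algebra, words opening b1 carry the b1-anchored form.
Composite bracket: [b2, [b3, b1]]
The bracket unfolds into 4 signed words via [a, b] = ab - ba (2^2 = 4).
Words beginning with b1 determine it all:
  b1b3b2 (sign +1) contributes +[[b1, b3], b2]


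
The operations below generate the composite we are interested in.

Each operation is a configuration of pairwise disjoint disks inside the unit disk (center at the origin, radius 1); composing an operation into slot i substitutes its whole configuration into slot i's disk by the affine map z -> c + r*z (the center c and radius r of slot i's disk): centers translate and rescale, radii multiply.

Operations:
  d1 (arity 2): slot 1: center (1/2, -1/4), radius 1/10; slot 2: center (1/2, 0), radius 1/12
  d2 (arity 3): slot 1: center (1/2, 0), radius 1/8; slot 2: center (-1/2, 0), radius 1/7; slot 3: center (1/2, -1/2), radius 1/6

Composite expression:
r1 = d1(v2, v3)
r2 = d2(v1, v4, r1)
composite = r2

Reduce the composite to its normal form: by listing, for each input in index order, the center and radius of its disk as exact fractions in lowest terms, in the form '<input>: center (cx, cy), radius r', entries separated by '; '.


v1: center (1/2, 0), radius 1/8; v2: center (7/12, -13/24), radius 1/60; v3: center (7/12, -1/2), radius 1/72; v4: center (-1/2, 0), radius 1/7

Each v-disk chains the slot maps above it in d2; radii multiply.
tracing v1 down its 1-map path: center (1/2, 0), radius 1/8
tracing v4 down its 1-map path: center (-1/2, 0), radius 1/7
tracing v2 down its 2-map path: center (7/12, -13/24), radius 1/60
tracing v3 down its 2-map path: center (7/12, -1/2), radius 1/72


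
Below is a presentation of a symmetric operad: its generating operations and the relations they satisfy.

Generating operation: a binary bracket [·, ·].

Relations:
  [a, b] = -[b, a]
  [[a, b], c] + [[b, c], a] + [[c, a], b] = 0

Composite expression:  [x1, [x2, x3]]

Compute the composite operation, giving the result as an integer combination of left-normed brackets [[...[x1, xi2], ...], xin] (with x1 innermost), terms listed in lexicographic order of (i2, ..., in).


Skip Jacobi rewriting: expand, keep x1-initial words, read off terms.
Composite bracket: [x1, [x2, x3]]
Applying ab - ba throughout gives 4 signed words (2^2 = 4).
Collect the words opening with x1:
  x1x2x3 appears with sign +1, giving the term +[[x1, x2], x3]
  x1x3x2 appears with sign -1, giving the term -[[x1, x3], x2]

[[x1, x2], x3] - [[x1, x3], x2]


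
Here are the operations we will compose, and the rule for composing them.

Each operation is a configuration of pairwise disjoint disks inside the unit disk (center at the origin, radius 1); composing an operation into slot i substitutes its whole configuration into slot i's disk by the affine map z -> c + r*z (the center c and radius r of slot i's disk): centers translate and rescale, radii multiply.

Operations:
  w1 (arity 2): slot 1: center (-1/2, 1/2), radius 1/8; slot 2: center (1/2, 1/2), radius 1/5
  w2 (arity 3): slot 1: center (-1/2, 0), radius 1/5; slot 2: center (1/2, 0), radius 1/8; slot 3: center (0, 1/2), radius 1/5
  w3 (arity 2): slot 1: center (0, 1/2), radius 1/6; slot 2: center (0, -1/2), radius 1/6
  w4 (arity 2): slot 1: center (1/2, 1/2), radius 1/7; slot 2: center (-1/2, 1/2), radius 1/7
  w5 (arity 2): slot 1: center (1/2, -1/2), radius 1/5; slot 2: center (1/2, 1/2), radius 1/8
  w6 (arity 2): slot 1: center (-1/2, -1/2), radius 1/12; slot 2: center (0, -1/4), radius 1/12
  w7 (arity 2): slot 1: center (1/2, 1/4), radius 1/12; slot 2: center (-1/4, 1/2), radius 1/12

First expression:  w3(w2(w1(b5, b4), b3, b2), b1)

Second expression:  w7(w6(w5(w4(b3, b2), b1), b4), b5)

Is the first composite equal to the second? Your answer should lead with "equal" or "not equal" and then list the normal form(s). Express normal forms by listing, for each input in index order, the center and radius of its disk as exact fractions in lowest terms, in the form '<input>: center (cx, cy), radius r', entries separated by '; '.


not equal — first b1: center (0, -1/2), radius 1/6; b2: center (0, 7/12), radius 1/30; b3: center (1/12, 1/2), radius 1/48; b4: center (-1/15, 31/60), radius 1/150; b5: center (-1/10, 31/60), radius 1/240, second b1: center (133/288, 61/288), radius 1/1152; b2: center (83/180, 37/180), radius 1/5040; b3: center (37/80, 37/180), radius 1/5040; b4: center (1/2, 11/48), radius 1/144; b5: center (-1/4, 1/2), radius 1/12

In normal form, the first expression is b1: center (0, -1/2), radius 1/6; b2: center (0, 7/12), radius 1/30; b3: center (1/12, 1/2), radius 1/48; b4: center (-1/15, 31/60), radius 1/150; b5: center (-1/10, 31/60), radius 1/240
In normal form, the second expression is b1: center (133/288, 61/288), radius 1/1152; b2: center (83/180, 37/180), radius 1/5040; b3: center (37/80, 37/180), radius 1/5040; b4: center (1/2, 11/48), radius 1/144; b5: center (-1/4, 1/2), radius 1/12
No match — not equal.


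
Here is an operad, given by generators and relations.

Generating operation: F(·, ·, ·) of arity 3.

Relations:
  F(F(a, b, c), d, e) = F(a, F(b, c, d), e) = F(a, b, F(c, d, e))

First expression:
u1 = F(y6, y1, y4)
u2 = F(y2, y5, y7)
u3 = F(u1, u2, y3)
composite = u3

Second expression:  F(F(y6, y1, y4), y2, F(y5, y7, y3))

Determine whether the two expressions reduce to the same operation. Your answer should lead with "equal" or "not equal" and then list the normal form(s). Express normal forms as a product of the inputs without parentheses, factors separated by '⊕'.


equal — both sides give y6 ⊕ y1 ⊕ y4 ⊕ y2 ⊕ y5 ⊕ y7 ⊕ y3


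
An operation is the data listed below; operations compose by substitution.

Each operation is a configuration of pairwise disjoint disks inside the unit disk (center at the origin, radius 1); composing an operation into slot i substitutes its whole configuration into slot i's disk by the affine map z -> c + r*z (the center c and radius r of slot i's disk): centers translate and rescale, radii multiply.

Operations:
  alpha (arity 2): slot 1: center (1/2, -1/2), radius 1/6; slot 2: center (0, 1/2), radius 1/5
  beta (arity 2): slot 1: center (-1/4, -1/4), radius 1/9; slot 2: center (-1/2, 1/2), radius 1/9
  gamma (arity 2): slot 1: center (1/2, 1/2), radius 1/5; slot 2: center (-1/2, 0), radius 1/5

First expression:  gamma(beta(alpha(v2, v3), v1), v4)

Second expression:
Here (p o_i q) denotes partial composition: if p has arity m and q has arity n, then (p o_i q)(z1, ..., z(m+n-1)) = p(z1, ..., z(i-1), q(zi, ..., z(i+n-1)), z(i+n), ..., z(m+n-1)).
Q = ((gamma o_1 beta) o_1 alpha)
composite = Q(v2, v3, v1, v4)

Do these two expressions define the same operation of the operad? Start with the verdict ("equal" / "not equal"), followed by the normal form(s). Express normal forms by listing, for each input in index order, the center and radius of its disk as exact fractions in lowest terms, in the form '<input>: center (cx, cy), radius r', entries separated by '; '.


equal — both sides give v1: center (2/5, 3/5), radius 1/45; v2: center (83/180, 79/180), radius 1/270; v3: center (9/20, 83/180), radius 1/225; v4: center (-1/2, 0), radius 1/5

The first expression, normalized: v1: center (2/5, 3/5), radius 1/45; v2: center (83/180, 79/180), radius 1/270; v3: center (9/20, 83/180), radius 1/225; v4: center (-1/2, 0), radius 1/5
The second expression, normalized: v1: center (2/5, 3/5), radius 1/45; v2: center (83/180, 79/180), radius 1/270; v3: center (9/20, 83/180), radius 1/225; v4: center (-1/2, 0), radius 1/5
Both agree, so they are equal.


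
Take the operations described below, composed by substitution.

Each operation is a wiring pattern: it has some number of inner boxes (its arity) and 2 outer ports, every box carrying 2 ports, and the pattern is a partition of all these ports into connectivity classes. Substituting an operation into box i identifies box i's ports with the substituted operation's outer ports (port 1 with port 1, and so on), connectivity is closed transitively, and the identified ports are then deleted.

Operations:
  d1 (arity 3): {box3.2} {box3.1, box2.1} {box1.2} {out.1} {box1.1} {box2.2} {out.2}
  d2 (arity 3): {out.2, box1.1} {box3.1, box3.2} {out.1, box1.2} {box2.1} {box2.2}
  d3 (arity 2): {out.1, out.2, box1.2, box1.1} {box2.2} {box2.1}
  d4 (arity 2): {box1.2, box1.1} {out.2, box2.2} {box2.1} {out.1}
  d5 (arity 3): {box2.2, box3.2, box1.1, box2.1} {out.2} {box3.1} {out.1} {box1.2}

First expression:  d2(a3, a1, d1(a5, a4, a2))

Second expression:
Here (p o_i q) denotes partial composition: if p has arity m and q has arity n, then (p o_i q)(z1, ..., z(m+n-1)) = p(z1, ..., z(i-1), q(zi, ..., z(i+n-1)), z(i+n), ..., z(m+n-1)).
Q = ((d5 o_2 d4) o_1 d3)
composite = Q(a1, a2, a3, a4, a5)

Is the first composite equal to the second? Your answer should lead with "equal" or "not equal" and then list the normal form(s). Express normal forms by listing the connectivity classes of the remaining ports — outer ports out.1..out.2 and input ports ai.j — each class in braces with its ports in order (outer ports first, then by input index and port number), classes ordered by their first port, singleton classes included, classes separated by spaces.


Normal form of the first expression: {out.1, a3.2} {out.2, a3.1} {a1.1} {a1.2} {a2.1, a4.1} {a2.2} {a4.2} {a5.1} {a5.2}
Normal form of the second expression: {out.1} {out.2} {a1.1, a1.2, a4.2, a5.2} {a2.1} {a2.2} {a3.1, a3.2} {a4.1} {a5.1}
They disagree, so not equal.

not equal: they reduce to {out.1, a3.2} {out.2, a3.1} {a1.1} {a1.2} {a2.1, a4.1} {a2.2} {a4.2} {a5.1} {a5.2} and {out.1} {out.2} {a1.1, a1.2, a4.2, a5.2} {a2.1} {a2.2} {a3.1, a3.2} {a4.1} {a5.1}


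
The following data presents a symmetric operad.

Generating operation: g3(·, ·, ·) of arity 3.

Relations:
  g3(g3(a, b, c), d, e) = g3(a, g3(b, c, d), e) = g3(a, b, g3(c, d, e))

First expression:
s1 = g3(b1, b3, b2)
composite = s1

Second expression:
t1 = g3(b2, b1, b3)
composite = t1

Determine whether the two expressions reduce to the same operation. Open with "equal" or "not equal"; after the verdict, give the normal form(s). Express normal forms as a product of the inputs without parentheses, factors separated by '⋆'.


not equal — first b1 ⋆ b3 ⋆ b2, second b2 ⋆ b1 ⋆ b3


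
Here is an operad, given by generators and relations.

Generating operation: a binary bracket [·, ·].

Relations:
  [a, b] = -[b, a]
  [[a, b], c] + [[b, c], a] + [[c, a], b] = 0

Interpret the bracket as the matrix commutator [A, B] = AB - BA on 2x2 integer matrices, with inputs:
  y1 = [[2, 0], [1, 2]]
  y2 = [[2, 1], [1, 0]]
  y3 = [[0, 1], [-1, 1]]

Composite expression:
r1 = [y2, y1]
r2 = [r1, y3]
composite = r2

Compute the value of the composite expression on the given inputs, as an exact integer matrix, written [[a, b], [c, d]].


[y2, y1] = [[1, 0], [-2, -1]]
[[y2, y1], y3] = [[2, 2], [4, -2]]

[[2, 2], [4, -2]]


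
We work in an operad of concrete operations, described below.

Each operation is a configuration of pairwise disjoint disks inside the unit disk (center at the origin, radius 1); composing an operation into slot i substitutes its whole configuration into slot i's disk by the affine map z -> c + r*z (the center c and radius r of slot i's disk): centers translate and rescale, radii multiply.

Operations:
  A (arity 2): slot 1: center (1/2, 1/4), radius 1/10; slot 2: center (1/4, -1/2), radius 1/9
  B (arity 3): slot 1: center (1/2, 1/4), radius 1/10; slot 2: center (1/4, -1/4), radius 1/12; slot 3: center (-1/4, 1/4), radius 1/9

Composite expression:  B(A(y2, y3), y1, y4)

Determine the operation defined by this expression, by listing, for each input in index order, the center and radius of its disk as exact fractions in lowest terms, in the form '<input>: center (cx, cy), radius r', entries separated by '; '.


y1: center (1/4, -1/4), radius 1/12; y2: center (11/20, 11/40), radius 1/100; y3: center (21/40, 1/5), radius 1/90; y4: center (-1/4, 1/4), radius 1/9

Below B, radii multiply path by path; the y-disk centers shift.
tracing y2 down its 2-map path: center (11/20, 11/40), radius 1/100
tracing y3 down its 2-map path: center (21/40, 1/5), radius 1/90
tracing y1 down its 1-map path: center (1/4, -1/4), radius 1/12
tracing y4 down its 1-map path: center (-1/4, 1/4), radius 1/9


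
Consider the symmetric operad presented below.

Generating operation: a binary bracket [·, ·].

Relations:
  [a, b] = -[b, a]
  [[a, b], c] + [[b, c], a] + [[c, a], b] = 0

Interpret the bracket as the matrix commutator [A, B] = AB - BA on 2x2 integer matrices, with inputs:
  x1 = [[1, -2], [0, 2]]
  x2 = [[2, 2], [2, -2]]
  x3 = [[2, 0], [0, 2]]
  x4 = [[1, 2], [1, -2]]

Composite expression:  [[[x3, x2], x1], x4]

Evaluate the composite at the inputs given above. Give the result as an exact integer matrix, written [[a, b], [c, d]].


[x3, x2] = [[0, 0], [0, 0]]
[[x3, x2], x1] = [[0, 0], [0, 0]]
[[[x3, x2], x1], x4] = [[0, 0], [0, 0]]

[[0, 0], [0, 0]]


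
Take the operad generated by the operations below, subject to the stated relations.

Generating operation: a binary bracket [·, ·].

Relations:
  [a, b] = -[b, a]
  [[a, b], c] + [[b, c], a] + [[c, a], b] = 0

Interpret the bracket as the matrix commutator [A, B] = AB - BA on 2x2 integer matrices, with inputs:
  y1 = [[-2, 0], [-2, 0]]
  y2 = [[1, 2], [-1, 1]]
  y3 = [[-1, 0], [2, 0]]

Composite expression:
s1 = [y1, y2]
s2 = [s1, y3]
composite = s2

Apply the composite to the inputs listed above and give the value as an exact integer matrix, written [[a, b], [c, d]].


[[-8, -4], [-14, 8]]

[y1, y2] = [[4, -4], [-2, -4]]
[[y1, y2], y3] = [[-8, -4], [-14, 8]]


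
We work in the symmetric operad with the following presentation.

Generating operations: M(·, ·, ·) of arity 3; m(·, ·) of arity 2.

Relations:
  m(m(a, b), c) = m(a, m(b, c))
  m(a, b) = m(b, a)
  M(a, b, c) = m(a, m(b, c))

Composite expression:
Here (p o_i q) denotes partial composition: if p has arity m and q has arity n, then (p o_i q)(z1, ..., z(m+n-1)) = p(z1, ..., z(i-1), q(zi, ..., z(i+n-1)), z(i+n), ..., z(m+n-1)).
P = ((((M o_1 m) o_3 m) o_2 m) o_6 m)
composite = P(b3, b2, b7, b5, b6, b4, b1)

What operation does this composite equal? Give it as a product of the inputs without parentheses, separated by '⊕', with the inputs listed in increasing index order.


b1 ⊕ b2 ⊕ b3 ⊕ b4 ⊕ b5 ⊕ b6 ⊕ b7

Reordering under M is free, so list the b-inputs canonically.
m(b2, b7) reduces to b2 ⊕ b7
m(b3, m(b2, b7)) reduces to b3 ⊕ b2 ⊕ b7
m(b5, b6) reduces to b5 ⊕ b6
m(b4, b1) reduces to b4 ⊕ b1
M(m(b3, m(b2, b7)), m(b5, b6), m(b4, b1)) reduces to b3 ⊕ b2 ⊕ b7 ⊕ b5 ⊕ b6 ⊕ b4 ⊕ b1
putting the inputs in ascending order: b1 ⊕ b2 ⊕ b3 ⊕ b4 ⊕ b5 ⊕ b6 ⊕ b7


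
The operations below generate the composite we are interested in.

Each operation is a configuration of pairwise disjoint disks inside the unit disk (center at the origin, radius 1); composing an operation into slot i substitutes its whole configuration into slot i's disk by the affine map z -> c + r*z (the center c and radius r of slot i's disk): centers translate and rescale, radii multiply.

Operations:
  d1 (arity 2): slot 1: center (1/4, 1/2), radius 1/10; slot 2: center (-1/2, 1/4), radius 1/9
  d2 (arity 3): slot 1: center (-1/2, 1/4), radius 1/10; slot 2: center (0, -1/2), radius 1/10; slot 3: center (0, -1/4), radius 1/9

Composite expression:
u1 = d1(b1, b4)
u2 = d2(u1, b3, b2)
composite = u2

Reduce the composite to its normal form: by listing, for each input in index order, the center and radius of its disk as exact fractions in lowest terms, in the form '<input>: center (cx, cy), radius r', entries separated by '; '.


b1: center (-19/40, 3/10), radius 1/100; b2: center (0, -1/4), radius 1/9; b3: center (0, -1/2), radius 1/10; b4: center (-11/20, 11/40), radius 1/90

Only the slot chain above each b matters under d2; compose those maps.
b1 passes through 2 substitutions, ending at center (-19/40, 3/10), radius 1/100
b4 passes through 2 substitutions, ending at center (-11/20, 11/40), radius 1/90
b3 passes through 1 substitution, ending at center (0, -1/2), radius 1/10
b2 passes through 1 substitution, ending at center (0, -1/4), radius 1/9


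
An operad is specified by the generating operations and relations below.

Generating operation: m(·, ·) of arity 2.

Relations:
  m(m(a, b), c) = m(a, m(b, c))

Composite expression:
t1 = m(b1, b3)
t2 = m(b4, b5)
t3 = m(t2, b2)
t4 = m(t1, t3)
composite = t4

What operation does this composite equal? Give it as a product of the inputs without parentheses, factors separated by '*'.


b1 * b3 * b4 * b5 * b2


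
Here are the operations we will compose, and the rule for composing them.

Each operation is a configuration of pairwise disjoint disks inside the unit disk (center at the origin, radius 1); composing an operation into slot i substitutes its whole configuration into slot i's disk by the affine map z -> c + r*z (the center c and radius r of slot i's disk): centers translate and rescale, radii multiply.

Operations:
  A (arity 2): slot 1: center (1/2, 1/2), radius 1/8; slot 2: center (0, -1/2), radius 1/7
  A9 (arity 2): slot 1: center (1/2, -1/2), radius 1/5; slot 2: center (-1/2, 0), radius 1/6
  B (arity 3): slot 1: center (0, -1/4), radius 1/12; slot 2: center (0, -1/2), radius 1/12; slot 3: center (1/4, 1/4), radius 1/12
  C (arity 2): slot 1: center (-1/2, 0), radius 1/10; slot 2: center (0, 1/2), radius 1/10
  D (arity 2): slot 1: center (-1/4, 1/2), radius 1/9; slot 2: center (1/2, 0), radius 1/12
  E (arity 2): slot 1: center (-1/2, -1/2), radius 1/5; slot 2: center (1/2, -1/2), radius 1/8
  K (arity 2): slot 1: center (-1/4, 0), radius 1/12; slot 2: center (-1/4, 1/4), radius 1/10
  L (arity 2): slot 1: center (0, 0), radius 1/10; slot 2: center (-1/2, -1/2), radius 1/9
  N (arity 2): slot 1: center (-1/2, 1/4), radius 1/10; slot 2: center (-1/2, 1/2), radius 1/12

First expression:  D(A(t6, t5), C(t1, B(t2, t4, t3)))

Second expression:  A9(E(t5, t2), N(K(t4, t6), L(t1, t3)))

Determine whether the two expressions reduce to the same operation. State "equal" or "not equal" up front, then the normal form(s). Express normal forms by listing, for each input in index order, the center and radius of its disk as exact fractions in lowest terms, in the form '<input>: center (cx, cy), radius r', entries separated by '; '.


not equal; first: t1: center (11/24, 0), radius 1/120; t2: center (1/2, 19/480), radius 1/1440; t3: center (241/480, 7/160), radius 1/1440; t4: center (1/2, 3/80), radius 1/1440; t5: center (-1/4, 4/9), radius 1/63; t6: center (-7/36, 5/9), radius 1/72; second: t1: center (-7/12, 1/12), radius 1/720; t2: center (3/5, -3/5), radius 1/40; t3: center (-85/144, 11/144), radius 1/648; t4: center (-47/80, 1/24), radius 1/720; t5: center (2/5, -3/5), radius 1/25; t6: center (-47/80, 11/240), radius 1/600

The first expression, normalized: t1: center (11/24, 0), radius 1/120; t2: center (1/2, 19/480), radius 1/1440; t3: center (241/480, 7/160), radius 1/1440; t4: center (1/2, 3/80), radius 1/1440; t5: center (-1/4, 4/9), radius 1/63; t6: center (-7/36, 5/9), radius 1/72
The second expression, normalized: t1: center (-7/12, 1/12), radius 1/720; t2: center (3/5, -3/5), radius 1/40; t3: center (-85/144, 11/144), radius 1/648; t4: center (-47/80, 1/24), radius 1/720; t5: center (2/5, -3/5), radius 1/25; t6: center (-47/80, 11/240), radius 1/600
They disagree, so not equal.
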